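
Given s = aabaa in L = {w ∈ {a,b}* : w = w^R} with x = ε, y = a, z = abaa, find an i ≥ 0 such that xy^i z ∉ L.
i = 0

xy⁰z = ε · ε · abaa = abaa; abaa reversed is aaba ≠ abaa, so it is not a palindrome and is not in L.
(Other choices also work, e.g. i = 2, 3; only i = 1 is guaranteed to stay in L since xy¹z = s.)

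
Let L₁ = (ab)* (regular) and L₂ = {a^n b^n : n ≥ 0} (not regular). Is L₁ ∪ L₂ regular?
No — L₁ ∪ L₂ is not regular.

Let U = (ab)* ∪ {a^n b^n}. If U were regular, then U ∩ aa*bb* would be regular (closure under intersection with a regular language). But (ab)* ∩ aa*bb* = {ab} and {a^n b^n} ∩ aa*bb* = {a^n b^n : n ≥ 1}, so U ∩ aa*bb* = {a^n b^n : n ≥ 1}, which is not regular. Hence U is not regular.

Note that the bare facts "L₁ regular, L₂ non-regular" do not settle the question by themselves: the closure of regular languages under ∪, ∩, complement and difference applies only when BOTH operands are regular. With a non-regular operand the result can come out regular or non-regular depending on the specific languages, so one has to work out L₁ ∪ L₂ for this particular pair, as above.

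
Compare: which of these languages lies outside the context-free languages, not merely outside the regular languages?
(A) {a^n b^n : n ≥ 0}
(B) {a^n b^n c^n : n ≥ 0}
(B) {a^n b^n c^n : n ≥ 0}

(B) {a^n b^n c^n : n ≥ 0} requires the CFL pumping lemma.

- {a^n b^n : n ≥ 0} is context-free (but not regular)
  • Can be shown non-regular with the regular pumping lemma
  • After pumping, the number of a's and b's become unequal

- {a^n b^n c^n : n ≥ 0} is NOT context-free
  • Requires the CFL pumping lemma to prove
  • Cannot maintain three equal counts simultaneously

The CFL pumping lemma is "stronger" in that it can prove non-membership
in the larger class of context-free languages.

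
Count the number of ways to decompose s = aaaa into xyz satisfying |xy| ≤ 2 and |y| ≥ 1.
3

For s = 'aaaa' with pumping length p = 2:

Constraints: |xy| ≤ 2, |y| > 0

Valid decompositions (|xy| ≤ p, |y| ≥ 1):
  • x='', y='a', z='aaa'
  • x='a', y='a', z='aa'
  • x='', y='aa', z='aa'

Total count: 3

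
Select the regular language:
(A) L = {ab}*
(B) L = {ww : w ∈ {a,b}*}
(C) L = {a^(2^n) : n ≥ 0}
(A) {ab}*

(A) L = {ab}* is regular.

This can be recognized by a finite automaton (DFA/NFA).
Regular expressions like {ab}* define regular languages.

The other choices are not regular:
- {a^(2^n) : n ≥ 0}: After pumping, length is no longer a power of 2
- {ww : w ∈ {a,b}*}: After pumping, the two halves no longer match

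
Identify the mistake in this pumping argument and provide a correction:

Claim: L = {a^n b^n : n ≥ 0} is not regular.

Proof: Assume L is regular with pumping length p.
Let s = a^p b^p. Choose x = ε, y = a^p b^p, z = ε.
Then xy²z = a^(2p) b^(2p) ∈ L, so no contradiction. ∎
Error: The decomposition violates |xy| ≤ p. With y = a^p b^p, |xy| = |y| = 2p > p. (The proof also miscomputes xy²z, which would be a^p b^p a^p b^p rather than a^(2p) b^(2p), and it wrongly treats one harmless decomposition as settling the matter — the prover does not get to choose the decomposition.)

Correction: The pumping lemma requires |xy| ≤ p, and the argument must handle every decomposition satisfying |xy| ≤ p, |y| ≥ 1. Since s starts with p a's, any such y consists only of a's, say y = a^k with k ≥ 1. Then xy²z = a^(p+k) b^p has unequal numbers of a's and b's, so xy²z ∉ L — the required contradiction.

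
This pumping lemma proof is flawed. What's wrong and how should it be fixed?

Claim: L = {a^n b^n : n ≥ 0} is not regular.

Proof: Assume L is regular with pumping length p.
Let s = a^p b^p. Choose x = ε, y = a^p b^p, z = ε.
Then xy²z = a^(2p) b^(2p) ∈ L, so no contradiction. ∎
Error: The decomposition violates |xy| ≤ p. With y = a^p b^p, |xy| = |y| = 2p > p. (The proof also miscomputes xy²z, which would be a^p b^p a^p b^p rather than a^(2p) b^(2p), and it wrongly treats one harmless decomposition as settling the matter — the prover does not get to choose the decomposition.)

Correction: The pumping lemma requires |xy| ≤ p, and the argument must handle every decomposition satisfying |xy| ≤ p, |y| ≥ 1. Since s starts with p a's, any such y consists only of a's, say y = a^k with k ≥ 1. Then xy²z = a^(p+k) b^p has unequal numbers of a's and b's, so xy²z ∉ L — the required contradiction.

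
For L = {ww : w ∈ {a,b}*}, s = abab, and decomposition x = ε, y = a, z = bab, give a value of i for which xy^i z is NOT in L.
i = 2

xy²z = ε · aa · bab = aabab; aabab has odd length 5, so it cannot be written as ww and is not in L.
(Other choices also work, e.g. i = 0, 3; only i = 1 is guaranteed to stay in L since xy¹z = s.)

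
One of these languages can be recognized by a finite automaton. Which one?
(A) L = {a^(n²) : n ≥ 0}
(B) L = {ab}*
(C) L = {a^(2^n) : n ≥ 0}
(B) {ab}*

(B) L = {ab}* is regular.

This can be recognized by a finite automaton (DFA/NFA).
Regular expressions like {ab}* define regular languages.

The other choices are not regular:
- {a^(2^n) : n ≥ 0}: After pumping, length is no longer a power of 2
- {a^(n²) : n ≥ 0}: After pumping, length is no longer a perfect square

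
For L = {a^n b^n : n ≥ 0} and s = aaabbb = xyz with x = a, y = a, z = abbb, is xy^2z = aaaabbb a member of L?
No

xy²z = a · aa · abbb = aaaabbb.
aaaabbb has 4 a's and 3 b's; 4 ≠ 3, so it is not in L.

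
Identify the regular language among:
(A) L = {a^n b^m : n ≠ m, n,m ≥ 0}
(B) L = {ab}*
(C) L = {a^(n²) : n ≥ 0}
(B) {ab}*

(B) L = {ab}* is regular.

This can be recognized by a finite automaton (DFA/NFA).
Regular expressions like {ab}* define regular languages.

The other choices are not regular:
- {a^n b^m : n ≠ m, n,m ≥ 0}: After pumping a's, we can make n = m
- {a^(n²) : n ≥ 0}: After pumping, length is no longer a perfect square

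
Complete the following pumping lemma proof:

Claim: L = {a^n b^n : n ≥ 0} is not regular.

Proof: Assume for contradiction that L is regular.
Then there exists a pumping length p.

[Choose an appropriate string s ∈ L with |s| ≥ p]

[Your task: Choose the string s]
s = a^p b^p

This string is in L (has equal a's and b's) and has length 2p ≥ p.
Any decomposition xyz with |xy| ≤ p means y consists only of a's,
so pumping will unbalance the counts.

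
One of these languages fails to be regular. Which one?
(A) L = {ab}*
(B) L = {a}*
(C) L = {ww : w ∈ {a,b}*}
(C) {ww : w ∈ {a,b}*}

(C) L = {ww : w ∈ {a,b}*} is NOT regular.

The pumping lemma can be used to prove this:
After pumping, the two halves no longer match

The other languages are regular because they can be recognized by finite automata.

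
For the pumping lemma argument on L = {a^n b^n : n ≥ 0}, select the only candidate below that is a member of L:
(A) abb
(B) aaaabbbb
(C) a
(B) aaaabbbb

The pumping lemma is applied to a string s that lies in L, so first check membership of each option:
- (A) abb has 1 a's and 2 b's; 1 ≠ 2, so it is not in L ✗
- (B) aaaabbbb = a^4 b^4 has equal counts (4 = 4), so it is in L ✓
- (C) a has 1 a's and 0 b's; 1 ≠ 0, so it is not in L ✗

Only (B) aaaabbbb is in L, so it is the only candidate that could play the role of s.
(In a complete proof one picks s in terms of the pumping length p so that |s| ≥ p is guaranteed; a fixed string like aaaabbbb illustrates the shape of such an s.)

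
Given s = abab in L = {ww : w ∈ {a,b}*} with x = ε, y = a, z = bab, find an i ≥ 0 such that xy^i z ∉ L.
i = 2

xy²z = ε · aa · bab = aabab; aabab has odd length 5, so it cannot be written as ww and is not in L.
(Other choices also work, e.g. i = 0, 3; only i = 1 is guaranteed to stay in L since xy¹z = s.)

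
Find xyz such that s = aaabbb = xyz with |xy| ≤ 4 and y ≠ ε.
x = 'aaa', y = 'b', z = 'bb'

For s = aaabbb and p = 4, one valid decomposition is:
- x = 'aaa' (length 3)
- y = 'b' (length 1)
- z = 'bb' (length 2)

Verification:
- xyz = 'aaa' + 'b' + 'bb' = aaabbb ✓
- |xy| = 4 ≤ 4 ✓
- |y| = 1 > 0 ✓

All pumping lemma constraints are satisfied.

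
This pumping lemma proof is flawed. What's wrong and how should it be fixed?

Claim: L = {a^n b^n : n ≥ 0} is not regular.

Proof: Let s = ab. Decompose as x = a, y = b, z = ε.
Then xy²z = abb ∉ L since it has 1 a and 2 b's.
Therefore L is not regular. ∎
Error: The string s = ab might be shorter than the pumping length p.

Correction: Choose s = a^p b^p to ensure |s| ≥ p. Also, the decomposition is wrong: with |xy| ≤ p, y cannot include b's when s starts with p a's.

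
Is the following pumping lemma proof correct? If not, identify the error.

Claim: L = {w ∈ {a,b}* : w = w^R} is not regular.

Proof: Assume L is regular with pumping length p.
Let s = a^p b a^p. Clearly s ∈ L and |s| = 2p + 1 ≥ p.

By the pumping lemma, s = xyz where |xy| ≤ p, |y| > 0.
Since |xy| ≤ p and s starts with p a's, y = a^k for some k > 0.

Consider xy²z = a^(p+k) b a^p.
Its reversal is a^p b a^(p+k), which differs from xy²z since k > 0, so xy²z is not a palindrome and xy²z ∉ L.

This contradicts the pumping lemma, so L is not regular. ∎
The proof is correct.

This proof is valid because:
1. s = a^p b a^p is in L and is chosen in terms of p, so |s| ≥ p holds for every p
2. The decomposition analysis is correct: |xy| ≤ p forces y to lie inside the leading a's
3. The contradiction is valid: a^(p+k) b a^p has more a's before the b than after it, so it is not a palindrome
4. The conclusion follows logically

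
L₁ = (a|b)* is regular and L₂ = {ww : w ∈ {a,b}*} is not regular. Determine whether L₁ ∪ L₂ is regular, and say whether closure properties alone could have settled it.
Yes — L₁ ∪ L₂ is regular.

{ww} ⊆ (a|b)*, so L₁ ∪ L₂ = (a|b)*, which is regular.

Note that the bare facts "L₁ regular, L₂ non-regular" do not settle the question by themselves: the closure of regular languages under ∪, ∩, complement and difference applies only when BOTH operands are regular. With a non-regular operand the result can come out regular or non-regular depending on the specific languages, so one has to work out L₁ ∪ L₂ for this particular pair, as above.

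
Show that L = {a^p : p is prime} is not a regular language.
Assume for contradiction that L is regular, and let p ≥ 1 be the pumping length given by the pumping lemma.
Choose a prime q with q ≥ p (one exists because there are infinitely many primes) and let s = a^q. Then s ∈ L and |s| = q ≥ p.
By the pumping lemma, s = xyz for some x, y, z with |xy| ≤ p, |y| ≥ 1, and xy^i z ∈ L for every i ≥ 0.
Here y = a^k for some k with 1 ≤ k ≤ p, and xy^i z = a^(q + (i − 1)k) for every i ≥ 0.

Take i = q + 1: |xy^(q+1) z| = q + qk = q(k + 1).
Both factors satisfy q ≥ 2 and k + 1 ≥ 2, so q(k + 1) is composite, and xy^(q+1) z ∉ L.

This contradicts the pumping lemma, which requires xy^i z ∈ L for all i ≥ 0.
Hence L = {a^p : p is prime} is not regular. ∎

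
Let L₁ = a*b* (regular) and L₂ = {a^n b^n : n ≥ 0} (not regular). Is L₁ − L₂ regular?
No — L₁ − L₂ is not regular.

a*b* − {a^n b^n} = {a^n b^m : n ≠ m}. If this were regular, then its complement intersected with a*b*, namely {a^n b^n : n ≥ 0}, would be regular too (closure under complement and intersection) — contradiction. So L₁ − L₂ is not regular.

Note that the bare facts "L₁ regular, L₂ non-regular" do not settle the question by themselves: the closure of regular languages under ∪, ∩, complement and difference applies only when BOTH operands are regular. With a non-regular operand the result can come out regular or non-regular depending on the specific languages, so one has to work out L₁ − L₂ for this particular pair, as above.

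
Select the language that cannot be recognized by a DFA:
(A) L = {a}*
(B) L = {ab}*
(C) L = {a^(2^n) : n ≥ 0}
(C) {a^(2^n) : n ≥ 0}

(C) L = {a^(2^n) : n ≥ 0} is NOT regular.

The pumping lemma can be used to prove this:
After pumping, length is no longer a power of 2

The other languages are regular because they can be recognized by finite automata.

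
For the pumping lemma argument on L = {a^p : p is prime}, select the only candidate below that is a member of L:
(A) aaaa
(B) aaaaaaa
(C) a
(B) aaaaaaa

The pumping lemma is applied to a string s that lies in L, so first check membership of each option:
- (A) aaaa has length 4 = 2 × 2, which is not prime, so it is not in L ✗
- (B) aaaaaaa has length 7, which is prime, so it is in L ✓
- (C) a has length 1, which is not prime, so it is not in L ✗

Only (B) aaaaaaa is in L, so it is the only candidate that could play the role of s.
(In a complete proof one picks s in terms of the pumping length p so that |s| ≥ p is guaranteed; a fixed string like aaaaaaa illustrates the shape of such an s.)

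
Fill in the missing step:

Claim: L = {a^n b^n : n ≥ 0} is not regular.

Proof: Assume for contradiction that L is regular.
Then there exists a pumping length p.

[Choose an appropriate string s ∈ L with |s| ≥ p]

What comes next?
s = a^p b^p

This string is in L (has equal a's and b's) and has length 2p ≥ p.
Any decomposition xyz with |xy| ≤ p means y consists only of a's,
so pumping will unbalance the counts.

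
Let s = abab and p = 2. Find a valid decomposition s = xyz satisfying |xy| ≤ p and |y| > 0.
x = 'a', y = 'b', z = 'ab'

For s = abab and p = 2, one valid decomposition is:
- x = 'a' (length 1)
- y = 'b' (length 1)
- z = 'ab' (length 2)

Verification:
- xyz = 'a' + 'b' + 'ab' = abab ✓
- |xy| = 2 ≤ 2 ✓
- |y| = 1 > 0 ✓

All pumping lemma constraints are satisfied.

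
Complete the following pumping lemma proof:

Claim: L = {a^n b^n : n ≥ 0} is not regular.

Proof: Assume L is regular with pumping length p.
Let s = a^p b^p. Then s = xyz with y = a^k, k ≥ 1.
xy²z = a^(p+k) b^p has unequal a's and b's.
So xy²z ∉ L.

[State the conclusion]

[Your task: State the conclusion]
This contradicts the pumping lemma for regular languages,
which guarantees xy^i z ∈ L for all i ≥ 0.

Since our assumption that L is regular leads to a contradiction,
we conclude that L = {a^n b^n : n ≥ 0} is NOT regular. ∎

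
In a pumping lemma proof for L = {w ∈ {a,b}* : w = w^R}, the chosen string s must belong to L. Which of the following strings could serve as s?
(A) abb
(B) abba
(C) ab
(B) abba

The pumping lemma is applied to a string s that lies in L, so first check membership of each option:
- (A) abb reversed is bba ≠ abb, so it is not a palindrome and is not in L ✗
- (B) abba reversed is abba, the same string, so it is a palindrome and is in L ✓
- (C) ab reversed is ba ≠ ab, so it is not a palindrome and is not in L ✗

Only (B) abba is in L, so it is the only candidate that could play the role of s.
(In a complete proof one picks s in terms of the pumping length p so that |s| ≥ p is guaranteed; a fixed string like abba illustrates the shape of such an s.)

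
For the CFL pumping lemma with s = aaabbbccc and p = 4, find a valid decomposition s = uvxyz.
u='aa', v='a', x='bb', y='b', z='ccc'

For s = aaabbbccc with pumping length p = 4:

One valid decomposition:
- u = 'aa'
- v = 'a'
- x = 'bb'
- y = 'b'
- z = 'ccc'

Verification:
- uvxyz = 'aa' + 'a' + 'bb' + 'b' + 'ccc' = aaabbbccc ✓
- |vxy| = |'abbb'| = 4 ≤ 4 ✓
- |vy| = |'ab'| = 2 > 0 ✓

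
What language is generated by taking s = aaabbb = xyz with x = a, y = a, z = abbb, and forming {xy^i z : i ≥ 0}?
{xy^i z : i ≥ 0} = {a^(2+i) b^3 : i ≥ 0} = {aabbb, aaabbb, aaaabbb, ...}

With x = a, y = a, z = abbb: Starting with aaabbb and pumping the second 'a', we get strings with 2+i a's followed by 3 b's for i = 0, 1, 2, ...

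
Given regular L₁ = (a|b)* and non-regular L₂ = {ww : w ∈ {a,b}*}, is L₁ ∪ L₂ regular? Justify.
Yes — L₁ ∪ L₂ is regular.

{ww} ⊆ (a|b)*, so L₁ ∪ L₂ = (a|b)*, which is regular.

Note that the bare facts "L₁ regular, L₂ non-regular" do not settle the question by themselves: the closure of regular languages under ∪, ∩, complement and difference applies only when BOTH operands are regular. With a non-regular operand the result can come out regular or non-regular depending on the specific languages, so one has to work out L₁ ∪ L₂ for this particular pair, as above.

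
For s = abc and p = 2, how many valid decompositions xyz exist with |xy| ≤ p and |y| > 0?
3

For s = 'abc' with pumping length p = 2:

Constraints: |xy| ≤ 2, |y| > 0

Valid decompositions (|xy| ≤ p, |y| ≥ 1):
  • x='', y='a', z='bc'
  • x='a', y='b', z='c'
  • x='', y='ab', z='c'

Total count: 3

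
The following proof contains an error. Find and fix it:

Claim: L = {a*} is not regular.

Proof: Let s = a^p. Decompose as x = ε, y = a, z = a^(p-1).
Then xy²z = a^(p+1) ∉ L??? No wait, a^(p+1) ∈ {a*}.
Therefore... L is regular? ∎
Error: The proof attempts to show a*  is not regular, but a* IS regular!

Correction: a* is a regular language (recognized by a simple DFA with one accepting state and self-loop on 'a'). The pumping lemma can only prove non-regularity, not regularity. For regular languages, pumping always works.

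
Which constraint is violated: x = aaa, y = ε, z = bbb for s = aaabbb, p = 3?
Violated: |y| > 0

The decomposition x = aaa, y = ε, z = bbb for s = aaabbb with p = 3
violates the constraint: |y| > 0

|y| = 0, but the pumping lemma requires |y| > 0 (y must be non-empty).

Pumping lemma constraints:
1. xyz = s (decomposition is valid)
2. |xy| ≤ p
3. |y| > 0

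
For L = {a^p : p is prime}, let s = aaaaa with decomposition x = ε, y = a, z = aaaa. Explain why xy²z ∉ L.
xy²z = aaaaaa ∉ L

Pumping with i = 2 replaces y = a by y² = aa:
- Original: s = xyz = aaaaa; aaaaa has length 5, which is prime, so it is in L
- Pumped: xy²z = ε · aa · aaaa = aaaaaa
- aaaaaa has length 6 = 2 × 3, which is not prime, so it is not in L

The pumping lemma would require xy²z ∈ L, so this decomposition yields a contradiction.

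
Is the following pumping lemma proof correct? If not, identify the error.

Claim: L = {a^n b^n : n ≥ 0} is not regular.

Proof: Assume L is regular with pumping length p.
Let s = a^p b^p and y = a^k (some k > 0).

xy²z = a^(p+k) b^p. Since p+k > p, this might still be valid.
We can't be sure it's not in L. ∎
The proof is INCORRECT.

Error: The conclusion is wrong.
xy²z = a^(p+k) b^p is definitely NOT in L because the number of a's (p+k) ≠ number of b's (p).
The proof incorrectly doubts what is actually a valid contradiction.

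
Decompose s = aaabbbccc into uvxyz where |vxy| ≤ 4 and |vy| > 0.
u='aa', v='a', x='bb', y='b', z='ccc'

For s = aaabbbccc with pumping length p = 4:

One valid decomposition:
- u = 'aa'
- v = 'a'
- x = 'bb'
- y = 'b'
- z = 'ccc'

Verification:
- uvxyz = 'aa' + 'a' + 'bb' + 'b' + 'ccc' = aaabbbccc ✓
- |vxy| = |'abbb'| = 4 ≤ 4 ✓
- |vy| = |'ab'| = 2 > 0 ✓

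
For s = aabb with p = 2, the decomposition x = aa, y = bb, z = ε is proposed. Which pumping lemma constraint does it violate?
Violated: |xy| ≤ p

The decomposition x = aa, y = bb, z = ε for s = aabb with p = 2
violates the constraint: |xy| ≤ p

|xy| = |aabb| = 4 > 2 = p. The decomposition puts too many characters in xy.

Pumping lemma constraints:
1. xyz = s (decomposition is valid)
2. |xy| ≤ p
3. |y| > 0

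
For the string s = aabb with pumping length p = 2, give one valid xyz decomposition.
x = 'a', y = 'a', z = 'bb'

For s = aabb and p = 2, one valid decomposition is:
- x = 'a' (length 1)
- y = 'a' (length 1)
- z = 'bb' (length 2)

Verification:
- xyz = 'a' + 'a' + 'bb' = aabb ✓
- |xy| = 2 ≤ 2 ✓
- |y| = 1 > 0 ✓

All pumping lemma constraints are satisfied.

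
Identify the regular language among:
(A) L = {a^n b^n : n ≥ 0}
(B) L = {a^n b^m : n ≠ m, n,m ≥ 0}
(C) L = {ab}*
(C) {ab}*

(C) L = {ab}* is regular.

This can be recognized by a finite automaton (DFA/NFA).
Regular expressions like {ab}* define regular languages.

The other choices are not regular:
- {a^n b^n : n ≥ 0}: After pumping, the number of a's and b's become unequal
- {a^n b^m : n ≠ m, n,m ≥ 0}: After pumping a's, we can make n = m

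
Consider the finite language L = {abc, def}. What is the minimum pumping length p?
p = 4

For a finite language L, the pumping lemma holds vacuously if p > max|s| for s ∈ L.

The longest string in L = {abc, def} has length 3.
If p = 4, then no string s ∈ L has |s| ≥ p, so the condition is vacuously true.

The minimum pumping length is p = 4.

Why no smaller p works: for any p ≤ 3, the longest string s ∈ L has |s| = 3 ≥ p, so it would
have to be pumpable; but pumping up (i = 2, 3, ...) produces ever longer strings, which cannot all lie in the
finite language L. So the pumping property fails for every p ≤ 3.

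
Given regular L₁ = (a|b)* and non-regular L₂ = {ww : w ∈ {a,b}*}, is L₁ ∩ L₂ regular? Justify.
No — L₁ ∩ L₂ is not regular.

(a|b)* is all strings over {a,b}, so L₁ ∩ L₂ = {ww : w ∈ {a,b}*} = L₂ itself, which is not regular (pump s = a^p b a^p b).

Note that the bare facts "L₁ regular, L₂ non-regular" do not settle the question by themselves: the closure of regular languages under ∪, ∩, complement and difference applies only when BOTH operands are regular. With a non-regular operand the result can come out regular or non-regular depending on the specific languages, so one has to work out L₁ ∩ L₂ for this particular pair, as above.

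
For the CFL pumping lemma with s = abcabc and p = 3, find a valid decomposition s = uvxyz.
u='ab', v='c', x='a', y='b', z='c'

For s = abcabc with pumping length p = 3:

One valid decomposition:
- u = 'ab'
- v = 'c'
- x = 'a'
- y = 'b'
- z = 'c'

Verification:
- uvxyz = 'ab' + 'c' + 'a' + 'b' + 'c' = abcabc ✓
- |vxy| = |'cab'| = 3 ≤ 3 ✓
- |vy| = |'cb'| = 2 > 0 ✓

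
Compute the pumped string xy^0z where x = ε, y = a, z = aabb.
aabb

Given x = '', y = 'a', z = 'aabb' and i = 0:

xy^0z = x + y·y·...·y (0 times) + z
       = '' + 'a'^0 + 'aabb'
       = '' + '' + 'aabb'
       = 'aabb'

The pumped string is 'aabb' with length 4.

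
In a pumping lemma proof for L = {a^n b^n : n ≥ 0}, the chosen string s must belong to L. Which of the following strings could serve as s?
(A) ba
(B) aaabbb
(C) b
(B) aaabbb

The pumping lemma is applied to a string s that lies in L, so first check membership of each option:
- (A) ba has an a after a b, so it is not of the form a^n b^n and is not in L ✗
- (B) aaabbb = a^3 b^3 has equal counts (3 = 3), so it is in L ✓
- (C) b has 0 a's and 1 b's; 0 ≠ 1, so it is not in L ✗

Only (B) aaabbb is in L, so it is the only candidate that could play the role of s.
(In a complete proof one picks s in terms of the pumping length p so that |s| ≥ p is guaranteed; a fixed string like aaabbb illustrates the shape of such an s.)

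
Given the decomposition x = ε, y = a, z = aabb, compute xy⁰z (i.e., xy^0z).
aabb

Given x = '', y = 'a', z = 'aabb' and i = 0:

xy^0z = x + y·y·...·y (0 times) + z
       = '' + 'a'^0 + 'aabb'
       = '' + '' + 'aabb'
       = 'aabb'

The pumped string is 'aabb' with length 4.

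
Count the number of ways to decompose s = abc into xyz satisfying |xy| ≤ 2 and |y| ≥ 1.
3

For s = 'abc' with pumping length p = 2:

Constraints: |xy| ≤ 2, |y| > 0

Valid decompositions (|xy| ≤ p, |y| ≥ 1):
  • x='', y='a', z='bc'
  • x='a', y='b', z='c'
  • x='', y='ab', z='c'

Total count: 3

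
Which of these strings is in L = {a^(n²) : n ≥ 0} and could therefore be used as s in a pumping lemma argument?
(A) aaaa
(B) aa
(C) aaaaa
(A) aaaa

The pumping lemma is applied to a string s that lies in L, so first check membership of each option:
- (A) aaaa has length 4 = 2², a perfect square, so it is in L ✓
- (B) aa has length 2, strictly between 1² = 1 and 2² = 4, so it is not in L ✗
- (C) aaaaa has length 5, strictly between 2² = 4 and 3² = 9, so it is not in L ✗

Only (A) aaaa is in L, so it is the only candidate that could play the role of s.
(In a complete proof one picks s in terms of the pumping length p so that |s| ≥ p is guaranteed; a fixed string like aaaa illustrates the shape of such an s.)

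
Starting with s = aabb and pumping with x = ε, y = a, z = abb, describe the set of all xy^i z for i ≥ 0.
{xy^i z : i ≥ 0} = {a^(i+1) b^2 : i ≥ 0} = {abb, aabb, aaabb, ...}

With x = ε, y = a, z = abb: Starting with aabb and pumping the first 'a' (z = abb keeps the second 'a'), we get strings with i+1 a's followed by 2 b's for i = 0, 1, 2, ...; note bb is not produced because z always contributes one a.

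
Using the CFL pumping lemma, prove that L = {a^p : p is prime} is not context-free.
Assume for contradiction that L is context-free, and let p ≥ 1 be the pumping length given by the pumping lemma for CFLs.
Choose a prime q with q ≥ p and let s = a^q. Then s ∈ L and |s| = q ≥ p.
By the CFL pumping lemma, s = uvxyz for some u, v, x, y, z with |vxy| ≤ p, |vy| ≥ 1, and uv^i xy^i z ∈ L for every i ≥ 0.
All symbols are a's, so only lengths matter: let k = |vy|, with 1 ≤ k ≤ p. Then |uv^i xy^i z| = q + (i − 1)k.

Take i = q + 1: the length is q + qk = q(k + 1).
Both factors satisfy q ≥ 2 and k + 1 ≥ 2, so q(k + 1) is composite and uv^(q+1) xy^(q+1) z ∉ L.

This contradicts the CFL pumping lemma, which requires uv^i xy^i z ∈ L for all i ≥ 0.
Hence L = {a^p : p is prime} is not context-free. ∎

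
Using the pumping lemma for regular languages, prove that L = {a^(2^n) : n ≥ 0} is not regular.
Assume for contradiction that L is regular, and let p ≥ 1 be the pumping length given by the pumping lemma.
Choose s = a^(2^p). Then s ∈ L and |s| = 2^p ≥ p.
By the pumping lemma, s = xyz for some x, y, z with |xy| ≤ p, |y| ≥ 1, and xy^i z ∈ L for every i ≥ 0.
Here y = a^k for some k with 1 ≤ k ≤ |xy| ≤ p, and p < 2^p.

Take i = 2: |xy²z| = 2^p + k.
Now 2^p < 2^p + k ≤ 2^p + p < 2^p + 2^p = 2^(p+1).
So |xy²z| lies strictly between the consecutive powers of two 2^p and 2^(p+1), hence is not a power of 2, and xy²z ∉ L.

This contradicts the pumping lemma, which requires xy^i z ∈ L for all i ≥ 0.
Hence L = {a^(2^n) : n ≥ 0} is not regular. ∎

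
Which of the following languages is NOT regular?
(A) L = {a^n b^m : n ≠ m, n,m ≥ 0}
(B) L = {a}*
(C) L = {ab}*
(A) {a^n b^m : n ≠ m, n,m ≥ 0}

(A) L = {a^n b^m : n ≠ m, n,m ≥ 0} is NOT regular.

The pumping lemma can be used to prove this:
After pumping a's, we can make n = m

The other languages are regular because they can be recognized by finite automata.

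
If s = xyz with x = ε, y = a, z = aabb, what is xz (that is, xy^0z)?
aabb

Given x = '', y = 'a', z = 'aabb' and i = 0:

xy^0z = x + y·y·...·y (0 times) + z
       = '' + 'a'^0 + 'aabb'
       = '' + '' + 'aabb'
       = 'aabb'

The pumped string is 'aabb' with length 4.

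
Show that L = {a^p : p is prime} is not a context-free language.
Assume for contradiction that L is context-free, and let p ≥ 1 be the pumping length given by the pumping lemma for CFLs.
Choose a prime q with q ≥ p and let s = a^q. Then s ∈ L and |s| = q ≥ p.
By the CFL pumping lemma, s = uvxyz for some u, v, x, y, z with |vxy| ≤ p, |vy| ≥ 1, and uv^i xy^i z ∈ L for every i ≥ 0.
All symbols are a's, so only lengths matter: let k = |vy|, with 1 ≤ k ≤ p. Then |uv^i xy^i z| = q + (i − 1)k.

Take i = q + 1: the length is q + qk = q(k + 1).
Both factors satisfy q ≥ 2 and k + 1 ≥ 2, so q(k + 1) is composite and uv^(q+1) xy^(q+1) z ∉ L.

This contradicts the CFL pumping lemma, which requires uv^i xy^i z ∈ L for all i ≥ 0.
Hence L = {a^p : p is prime} is not context-free. ∎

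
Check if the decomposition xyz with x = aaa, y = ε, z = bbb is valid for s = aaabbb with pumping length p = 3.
Violated: |y| > 0

The decomposition x = aaa, y = ε, z = bbb for s = aaabbb with p = 3
violates the constraint: |y| > 0

|y| = 0, but the pumping lemma requires |y| > 0 (y must be non-empty).

Pumping lemma constraints:
1. xyz = s (decomposition is valid)
2. |xy| ≤ p
3. |y| > 0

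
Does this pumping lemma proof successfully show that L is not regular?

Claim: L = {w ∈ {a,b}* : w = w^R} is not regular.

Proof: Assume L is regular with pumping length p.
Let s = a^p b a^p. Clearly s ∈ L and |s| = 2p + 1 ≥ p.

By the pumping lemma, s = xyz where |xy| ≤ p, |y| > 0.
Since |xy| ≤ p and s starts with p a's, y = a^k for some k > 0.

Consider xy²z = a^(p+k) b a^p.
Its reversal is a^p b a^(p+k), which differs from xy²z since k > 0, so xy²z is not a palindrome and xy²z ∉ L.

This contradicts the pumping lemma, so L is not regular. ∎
The proof is correct.

This proof is valid because:
1. s = a^p b a^p is in L and is chosen in terms of p, so |s| ≥ p holds for every p
2. The decomposition analysis is correct: |xy| ≤ p forces y to lie inside the leading a's
3. The contradiction is valid: a^(p+k) b a^p has more a's before the b than after it, so it is not a palindrome
4. The conclusion follows logically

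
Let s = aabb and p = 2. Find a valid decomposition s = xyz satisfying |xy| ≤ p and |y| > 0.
x = 'a', y = 'a', z = 'bb'

For s = aabb and p = 2, one valid decomposition is:
- x = 'a' (length 1)
- y = 'a' (length 1)
- z = 'bb' (length 2)

Verification:
- xyz = 'a' + 'a' + 'bb' = aabb ✓
- |xy| = 2 ≤ 2 ✓
- |y| = 1 > 0 ✓

All pumping lemma constraints are satisfied.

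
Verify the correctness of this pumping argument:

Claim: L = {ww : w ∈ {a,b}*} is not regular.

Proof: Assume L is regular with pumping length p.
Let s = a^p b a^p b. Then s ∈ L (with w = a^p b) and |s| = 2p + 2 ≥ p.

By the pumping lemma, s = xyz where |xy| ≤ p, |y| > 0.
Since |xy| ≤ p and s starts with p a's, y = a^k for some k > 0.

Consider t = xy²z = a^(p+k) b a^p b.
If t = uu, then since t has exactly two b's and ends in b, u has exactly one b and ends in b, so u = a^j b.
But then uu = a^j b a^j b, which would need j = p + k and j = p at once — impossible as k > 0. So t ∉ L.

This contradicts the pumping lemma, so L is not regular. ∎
The proof is correct.

This proof is valid because:
1. s = a^p b a^p b is in L and is chosen in terms of p, so |s| ≥ p holds for every p
2. The decomposition analysis is correct: |xy| ≤ p forces y to lie inside the leading a's
3. The contradiction is valid: the argument shows a^(p+k) b a^p b cannot be split into two equal halves
4. The conclusion follows logically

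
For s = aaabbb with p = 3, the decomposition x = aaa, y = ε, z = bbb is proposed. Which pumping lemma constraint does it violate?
Violated: |y| > 0

The decomposition x = aaa, y = ε, z = bbb for s = aaabbb with p = 3
violates the constraint: |y| > 0

|y| = 0, but the pumping lemma requires |y| > 0 (y must be non-empty).

Pumping lemma constraints:
1. xyz = s (decomposition is valid)
2. |xy| ≤ p
3. |y| > 0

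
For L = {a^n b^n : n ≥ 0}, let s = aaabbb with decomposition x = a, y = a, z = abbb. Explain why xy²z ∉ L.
xy²z = aaaabbb ∉ L

Pumping with i = 2 replaces y = a by y² = aa:
- Original: s = xyz = aaabbb; aaabbb = a^3 b^3 has equal counts (3 = 3), so it is in L
- Pumped: xy²z = a · aa · abbb = aaaabbb
- aaaabbb has 4 a's and 3 b's; 4 ≠ 3, so it is not in L

The pumping lemma would require xy²z ∈ L, so this decomposition yields a contradiction.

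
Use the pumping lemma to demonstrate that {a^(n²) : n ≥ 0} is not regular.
Assume for contradiction that L is regular, and let p ≥ 1 be the pumping length given by the pumping lemma.
Choose s = a^(p²). Then s ∈ L and |s| = p² ≥ p.
By the pumping lemma, s = xyz for some x, y, z with |xy| ≤ p, |y| ≥ 1, and xy^i z ∈ L for every i ≥ 0.
Here y = a^k for some k with 1 ≤ k ≤ |xy| ≤ p.

Take i = 2: |xy²z| = p² + k.
Now p² < p² + k ≤ p² + p < p² + 2p + 1 = (p + 1)².
So |xy²z| lies strictly between the consecutive squares p² and (p + 1)², hence is not a perfect square, and xy²z ∉ L.

This contradicts the pumping lemma, which requires xy^i z ∈ L for all i ≥ 0.
Hence L = {a^(n²) : n ≥ 0} is not regular. ∎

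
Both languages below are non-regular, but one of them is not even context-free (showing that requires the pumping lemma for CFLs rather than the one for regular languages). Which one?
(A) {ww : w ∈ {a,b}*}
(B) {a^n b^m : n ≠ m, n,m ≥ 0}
(A) {ww : w ∈ {a,b}*}

(A) {ww : w ∈ {a,b}*} requires the CFL pumping lemma.

- {a^n b^m : n ≠ m, n,m ≥ 0} is context-free (but not regular)
  • Can be shown non-regular with the regular pumping lemma
  • After pumping a's, we can make n = m

- {ww : w ∈ {a,b}*} is NOT context-free
  • Requires the CFL pumping lemma to prove
  • Cannot verify equality of two arbitrary substrings

The CFL pumping lemma is "stronger" in that it can prove non-membership
in the larger class of context-free languages.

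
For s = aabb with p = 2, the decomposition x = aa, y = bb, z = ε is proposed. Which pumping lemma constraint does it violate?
Violated: |xy| ≤ p

The decomposition x = aa, y = bb, z = ε for s = aabb with p = 2
violates the constraint: |xy| ≤ p

|xy| = |aabb| = 4 > 2 = p. The decomposition puts too many characters in xy.

Pumping lemma constraints:
1. xyz = s (decomposition is valid)
2. |xy| ≤ p
3. |y| > 0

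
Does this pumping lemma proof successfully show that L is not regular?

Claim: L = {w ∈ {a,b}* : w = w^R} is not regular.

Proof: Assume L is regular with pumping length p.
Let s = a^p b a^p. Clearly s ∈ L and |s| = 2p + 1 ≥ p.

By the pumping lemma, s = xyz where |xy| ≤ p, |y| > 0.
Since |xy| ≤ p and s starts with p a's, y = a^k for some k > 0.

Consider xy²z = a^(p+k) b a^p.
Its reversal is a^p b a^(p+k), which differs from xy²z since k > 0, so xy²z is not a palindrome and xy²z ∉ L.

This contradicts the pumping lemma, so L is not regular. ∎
The proof is correct.

This proof is valid because:
1. s = a^p b a^p is in L and is chosen in terms of p, so |s| ≥ p holds for every p
2. The decomposition analysis is correct: |xy| ≤ p forces y to lie inside the leading a's
3. The contradiction is valid: a^(p+k) b a^p has more a's before the b than after it, so it is not a palindrome
4. The conclusion follows logically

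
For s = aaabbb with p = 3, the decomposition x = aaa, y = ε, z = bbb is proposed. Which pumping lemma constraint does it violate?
Violated: |y| > 0

The decomposition x = aaa, y = ε, z = bbb for s = aaabbb with p = 3
violates the constraint: |y| > 0

|y| = 0, but the pumping lemma requires |y| > 0 (y must be non-empty).

Pumping lemma constraints:
1. xyz = s (decomposition is valid)
2. |xy| ≤ p
3. |y| > 0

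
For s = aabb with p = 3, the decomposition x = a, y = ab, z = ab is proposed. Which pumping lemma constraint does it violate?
Violated: xyz = s

The decomposition x = a, y = ab, z = ab for s = aabb with p = 3
violates the constraint: xyz = s

xyz = 'a' + 'ab' + 'ab' = 'aabab' ≠ 'aabb' = s. The decomposition doesn't reconstruct s.

Pumping lemma constraints:
1. xyz = s (decomposition is valid)
2. |xy| ≤ p
3. |y| > 0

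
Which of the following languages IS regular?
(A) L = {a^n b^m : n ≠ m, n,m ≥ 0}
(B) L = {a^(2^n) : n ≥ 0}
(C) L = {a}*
(C) {a}*

(C) L = {a}* is regular.

This can be recognized by a finite automaton (DFA/NFA).
Regular expressions like {a}* define regular languages.

The other choices are not regular:
- {a^(2^n) : n ≥ 0}: After pumping, length is no longer a power of 2
- {a^n b^m : n ≠ m, n,m ≥ 0}: After pumping a's, we can make n = m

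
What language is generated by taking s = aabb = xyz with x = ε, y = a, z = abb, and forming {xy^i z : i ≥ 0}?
{xy^i z : i ≥ 0} = {a^(i+1) b^2 : i ≥ 0} = {abb, aabb, aaabb, ...}

With x = ε, y = a, z = abb: Starting with aabb and pumping the first 'a' (z = abb keeps the second 'a'), we get strings with i+1 a's followed by 2 b's for i = 0, 1, 2, ...; note bb is not produced because z always contributes one a.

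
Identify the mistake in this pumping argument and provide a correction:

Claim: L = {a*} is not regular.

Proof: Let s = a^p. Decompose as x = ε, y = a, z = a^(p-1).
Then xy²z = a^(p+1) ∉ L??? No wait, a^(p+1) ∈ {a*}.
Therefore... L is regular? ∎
Error: The proof attempts to show a*  is not regular, but a* IS regular!

Correction: a* is a regular language (recognized by a simple DFA with one accepting state and self-loop on 'a'). The pumping lemma can only prove non-regularity, not regularity. For regular languages, pumping always works.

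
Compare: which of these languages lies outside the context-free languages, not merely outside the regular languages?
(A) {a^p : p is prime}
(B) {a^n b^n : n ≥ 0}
(A) {a^p : p is prime}

(A) {a^p : p is prime} requires the CFL pumping lemma.

- {a^n b^n : n ≥ 0} is context-free (but not regular)
  • Can be shown non-regular with the regular pumping lemma
  • After pumping, the number of a's and b's become unequal

- {a^p : p is prime} is NOT context-free
  • Requires the CFL pumping lemma to prove
  • The CFL pumping lemma also fails because prime gaps are unbounded

The CFL pumping lemma is "stronger" in that it can prove non-membership
in the larger class of context-free languages.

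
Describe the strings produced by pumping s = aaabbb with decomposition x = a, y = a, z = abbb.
{xy^i z : i ≥ 0} = {a^(2+i) b^3 : i ≥ 0} = {aabbb, aaabbb, aaaabbb, ...}

With x = a, y = a, z = abbb: Starting with aaabbb and pumping the second 'a', we get strings with 2+i a's followed by 3 b's for i = 0, 1, 2, ...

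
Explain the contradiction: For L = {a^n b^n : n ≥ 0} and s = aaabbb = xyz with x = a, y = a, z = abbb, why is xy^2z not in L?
xy²z = aaaabbb ∉ L

Pumping with i = 2 replaces y = a by y² = aa:
- Original: s = xyz = aaabbb; aaabbb = a^3 b^3 has equal counts (3 = 3), so it is in L
- Pumped: xy²z = a · aa · abbb = aaaabbb
- aaaabbb has 4 a's and 3 b's; 4 ≠ 3, so it is not in L

The pumping lemma would require xy²z ∈ L, so this decomposition yields a contradiction.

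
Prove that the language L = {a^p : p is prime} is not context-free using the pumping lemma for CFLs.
Assume for contradiction that L is context-free, and let p ≥ 1 be the pumping length given by the pumping lemma for CFLs.
Choose a prime q with q ≥ p and let s = a^q. Then s ∈ L and |s| = q ≥ p.
By the CFL pumping lemma, s = uvxyz for some u, v, x, y, z with |vxy| ≤ p, |vy| ≥ 1, and uv^i xy^i z ∈ L for every i ≥ 0.
All symbols are a's, so only lengths matter: let k = |vy|, with 1 ≤ k ≤ p. Then |uv^i xy^i z| = q + (i − 1)k.

Take i = q + 1: the length is q + qk = q(k + 1).
Both factors satisfy q ≥ 2 and k + 1 ≥ 2, so q(k + 1) is composite and uv^(q+1) xy^(q+1) z ∉ L.

This contradicts the CFL pumping lemma, which requires uv^i xy^i z ∈ L for all i ≥ 0.
Hence L = {a^p : p is prime} is not context-free. ∎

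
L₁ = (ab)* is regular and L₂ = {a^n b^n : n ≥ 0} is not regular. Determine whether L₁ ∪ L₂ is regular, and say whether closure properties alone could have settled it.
No — L₁ ∪ L₂ is not regular.

Let U = (ab)* ∪ {a^n b^n}. If U were regular, then U ∩ aa*bb* would be regular (closure under intersection with a regular language). But (ab)* ∩ aa*bb* = {ab} and {a^n b^n} ∩ aa*bb* = {a^n b^n : n ≥ 1}, so U ∩ aa*bb* = {a^n b^n : n ≥ 1}, which is not regular. Hence U is not regular.

Note that the bare facts "L₁ regular, L₂ non-regular" do not settle the question by themselves: the closure of regular languages under ∪, ∩, complement and difference applies only when BOTH operands are regular. With a non-regular operand the result can come out regular or non-regular depending on the specific languages, so one has to work out L₁ ∪ L₂ for this particular pair, as above.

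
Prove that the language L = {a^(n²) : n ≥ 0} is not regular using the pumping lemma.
Assume for contradiction that L is regular, and let p ≥ 1 be the pumping length given by the pumping lemma.
Choose s = a^(p²). Then s ∈ L and |s| = p² ≥ p.
By the pumping lemma, s = xyz for some x, y, z with |xy| ≤ p, |y| ≥ 1, and xy^i z ∈ L for every i ≥ 0.
Here y = a^k for some k with 1 ≤ k ≤ |xy| ≤ p.

Take i = 2: |xy²z| = p² + k.
Now p² < p² + k ≤ p² + p < p² + 2p + 1 = (p + 1)².
So |xy²z| lies strictly between the consecutive squares p² and (p + 1)², hence is not a perfect square, and xy²z ∉ L.

This contradicts the pumping lemma, which requires xy^i z ∈ L for all i ≥ 0.
Hence L = {a^(n²) : n ≥ 0} is not regular. ∎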